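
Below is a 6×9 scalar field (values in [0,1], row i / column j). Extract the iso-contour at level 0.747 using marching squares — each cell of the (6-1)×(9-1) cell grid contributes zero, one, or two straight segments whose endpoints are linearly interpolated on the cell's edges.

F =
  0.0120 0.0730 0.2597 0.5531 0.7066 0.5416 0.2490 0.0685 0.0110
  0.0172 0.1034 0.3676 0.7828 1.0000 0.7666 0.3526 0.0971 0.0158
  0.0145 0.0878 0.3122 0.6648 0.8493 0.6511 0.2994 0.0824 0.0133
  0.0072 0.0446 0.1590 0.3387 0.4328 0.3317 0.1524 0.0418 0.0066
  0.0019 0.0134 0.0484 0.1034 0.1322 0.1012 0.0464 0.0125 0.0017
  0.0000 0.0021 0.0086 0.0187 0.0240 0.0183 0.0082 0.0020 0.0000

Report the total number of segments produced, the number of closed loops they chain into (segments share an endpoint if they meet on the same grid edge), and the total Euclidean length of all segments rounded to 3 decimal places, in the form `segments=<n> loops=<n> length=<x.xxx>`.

segments=10 loops=1 length=6.224

cell (0,2): code 0100 → (0.844,3.000)–(1.000,2.914)
cell (0,3): code 1100 → (0.138,4.000)–(0.844,3.000)
cell (0,4): code 1100 → (0.913,5.000)–(0.138,4.000)
cell (0,5): code 1000 → (1.000,5.047)–(0.913,5.000)
cell (1,2): code 0010 → (1.000,2.914)–(1.303,3.000)
cell (1,3): code 0111 → (1.303,3.000)–(2.000,3.446)
cell (1,4): code 1011 → (2.000,4.516)–(1.170,5.000)
cell (1,5): code 0001 → (1.170,5.000)–(1.000,5.047)
cell (2,3): code 0010 → (2.000,3.446)–(2.246,4.000)
cell (2,4): code 0001 → (2.246,4.000)–(2.000,4.516)
total: 10 segments, chained into 1 closed loop(s), length Σ = 6.224426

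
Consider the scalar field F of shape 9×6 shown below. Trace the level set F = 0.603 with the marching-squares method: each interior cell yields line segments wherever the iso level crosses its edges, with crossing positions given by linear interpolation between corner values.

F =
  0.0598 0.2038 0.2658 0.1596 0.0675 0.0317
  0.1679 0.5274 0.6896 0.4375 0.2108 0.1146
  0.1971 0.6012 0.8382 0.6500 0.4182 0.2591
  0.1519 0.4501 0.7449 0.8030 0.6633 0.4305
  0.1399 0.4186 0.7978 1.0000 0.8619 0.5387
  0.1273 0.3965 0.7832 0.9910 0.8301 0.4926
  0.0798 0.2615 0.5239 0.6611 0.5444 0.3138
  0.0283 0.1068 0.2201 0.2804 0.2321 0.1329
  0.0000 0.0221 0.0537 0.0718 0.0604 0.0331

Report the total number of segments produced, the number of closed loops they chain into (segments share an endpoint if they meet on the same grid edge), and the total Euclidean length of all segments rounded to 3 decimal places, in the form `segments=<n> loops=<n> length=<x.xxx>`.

segments=18 loops=1 length=14.159

cell (0,1): code 0100 → (0.796,2.000)–(1.000,1.466)
cell (0,2): code 1000 → (1.000,2.344)–(0.796,2.000)
cell (1,1): code 0110 → (1.000,1.466)–(2.000,1.008)
cell (1,2): code 1101 → (1.779,3.000)–(1.000,2.344)
cell (1,3): code 1000 → (2.000,3.203)–(1.779,3.000)
cell (2,1): code 0110 → (2.000,1.008)–(3.000,1.519)
cell (2,3): code 1101 → (2.754,4.000)–(2.000,3.203)
cell (2,4): code 1000 → (3.000,4.259)–(2.754,4.000)
cell (3,1): code 0110 → (3.000,1.519)–(4.000,1.486)
cell (3,4): code 1001 → (4.000,4.801)–(3.000,4.259)
cell (4,1): code 0110 → (4.000,1.486)–(5.000,1.534)
cell (4,4): code 1001 → (5.000,4.673)–(4.000,4.801)
cell (5,1): code 0010 → (5.000,1.534)–(5.695,2.000)
cell (5,2): code 0111 → (5.695,2.000)–(6.000,2.577)
cell (5,3): code 1011 → (6.000,3.498)–(5.795,4.000)
cell (5,4): code 0001 → (5.795,4.000)–(5.000,4.673)
cell (6,2): code 0010 → (6.000,2.577)–(6.153,3.000)
cell (6,3): code 0001 → (6.153,3.000)–(6.000,3.498)
total: 18 segments, chained into 1 closed loop(s), length Σ = 14.158689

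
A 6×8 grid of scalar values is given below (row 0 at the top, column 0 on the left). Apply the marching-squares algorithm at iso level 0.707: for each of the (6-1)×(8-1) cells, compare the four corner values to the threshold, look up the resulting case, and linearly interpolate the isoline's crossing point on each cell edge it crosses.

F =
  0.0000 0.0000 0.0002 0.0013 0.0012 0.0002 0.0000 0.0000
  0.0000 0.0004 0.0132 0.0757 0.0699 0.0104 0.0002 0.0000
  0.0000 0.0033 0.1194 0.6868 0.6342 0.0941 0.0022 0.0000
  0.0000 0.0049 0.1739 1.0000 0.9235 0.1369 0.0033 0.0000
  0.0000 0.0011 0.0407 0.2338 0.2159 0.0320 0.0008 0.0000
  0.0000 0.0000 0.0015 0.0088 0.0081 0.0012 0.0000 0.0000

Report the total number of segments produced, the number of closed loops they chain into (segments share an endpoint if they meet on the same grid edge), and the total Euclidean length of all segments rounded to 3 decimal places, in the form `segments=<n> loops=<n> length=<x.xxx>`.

segments=6 loops=1 length=4.751

cell (2,2): code 0100 → (2.064,3.000)–(3.000,2.645)
cell (2,3): code 1100 → (2.252,4.000)–(2.064,3.000)
cell (2,4): code 1000 → (3.000,4.275)–(2.252,4.000)
cell (3,2): code 0010 → (3.000,2.645)–(3.382,3.000)
cell (3,3): code 0011 → (3.382,3.000)–(3.306,4.000)
cell (3,4): code 0001 → (3.306,4.000)–(3.000,4.275)
total: 6 segments, chained into 1 closed loop(s), length Σ = 4.751239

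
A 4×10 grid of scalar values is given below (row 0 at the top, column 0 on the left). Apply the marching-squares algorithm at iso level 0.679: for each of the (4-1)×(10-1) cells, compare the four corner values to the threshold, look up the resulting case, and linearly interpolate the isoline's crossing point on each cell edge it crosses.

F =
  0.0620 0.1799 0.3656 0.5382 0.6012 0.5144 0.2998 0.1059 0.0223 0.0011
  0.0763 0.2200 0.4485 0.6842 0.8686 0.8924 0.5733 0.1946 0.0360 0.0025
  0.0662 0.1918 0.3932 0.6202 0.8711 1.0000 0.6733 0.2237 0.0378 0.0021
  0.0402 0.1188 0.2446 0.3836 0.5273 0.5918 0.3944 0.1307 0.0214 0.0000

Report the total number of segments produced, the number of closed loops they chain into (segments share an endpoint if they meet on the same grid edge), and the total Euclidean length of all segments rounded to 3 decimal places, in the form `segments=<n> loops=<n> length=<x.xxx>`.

cell (0,2): code 0100 → (0.964,3.000)–(1.000,2.978)
cell (0,3): code 1100 → (0.291,4.000)–(0.964,3.000)
cell (0,4): code 1100 → (0.435,5.000)–(0.291,4.000)
cell (0,5): code 1000 → (1.000,5.669)–(0.435,5.000)
cell (1,2): code 0010 → (1.000,2.978)–(1.081,3.000)
cell (1,3): code 0111 → (1.081,3.000)–(2.000,3.234)
cell (1,5): code 1001 → (2.000,5.983)–(1.000,5.669)
cell (2,3): code 0010 → (2.000,3.234)–(2.559,4.000)
cell (2,4): code 0011 → (2.559,4.000)–(2.786,5.000)
cell (2,5): code 0001 → (2.786,5.000)–(2.000,5.983)
total: 10 segments, chained into 1 closed loop(s), length Σ = 8.445445

segments=10 loops=1 length=8.445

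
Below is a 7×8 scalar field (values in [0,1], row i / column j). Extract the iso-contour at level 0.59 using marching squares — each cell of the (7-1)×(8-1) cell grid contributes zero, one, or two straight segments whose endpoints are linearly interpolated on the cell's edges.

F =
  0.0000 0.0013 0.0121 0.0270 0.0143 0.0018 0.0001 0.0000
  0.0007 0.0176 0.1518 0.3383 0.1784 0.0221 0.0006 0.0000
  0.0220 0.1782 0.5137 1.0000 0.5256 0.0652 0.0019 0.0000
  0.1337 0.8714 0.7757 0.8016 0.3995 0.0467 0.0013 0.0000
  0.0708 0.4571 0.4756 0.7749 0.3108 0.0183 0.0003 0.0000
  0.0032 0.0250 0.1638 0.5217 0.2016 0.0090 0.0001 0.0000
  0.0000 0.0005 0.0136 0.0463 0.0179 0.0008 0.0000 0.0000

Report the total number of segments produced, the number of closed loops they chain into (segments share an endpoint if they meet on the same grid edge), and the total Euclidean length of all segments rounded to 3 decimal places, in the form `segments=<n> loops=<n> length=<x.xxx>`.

cell (1,2): code 0100 → (1.380,3.000)–(2.000,2.157)
cell (1,3): code 1000 → (2.000,3.864)–(1.380,3.000)
cell (2,0): code 0100 → (2.594,1.000)–(3.000,0.619)
cell (2,1): code 1100 → (2.291,2.000)–(2.594,1.000)
cell (2,2): code 1110 → (2.000,2.157)–(2.291,2.000)
cell (2,3): code 1001 → (3.000,3.526)–(2.000,3.864)
cell (3,0): code 0010 → (3.000,0.619)–(3.679,1.000)
cell (3,1): code 0011 → (3.679,1.000)–(3.619,2.000)
cell (3,2): code 0111 → (3.619,2.000)–(4.000,2.382)
cell (3,3): code 1001 → (4.000,3.398)–(3.000,3.526)
cell (4,2): code 0010 → (4.000,2.382)–(4.730,3.000)
cell (4,3): code 0001 → (4.730,3.000)–(4.000,3.398)
total: 12 segments, chained into 1 closed loop(s), length Σ = 10.215155

segments=12 loops=1 length=10.215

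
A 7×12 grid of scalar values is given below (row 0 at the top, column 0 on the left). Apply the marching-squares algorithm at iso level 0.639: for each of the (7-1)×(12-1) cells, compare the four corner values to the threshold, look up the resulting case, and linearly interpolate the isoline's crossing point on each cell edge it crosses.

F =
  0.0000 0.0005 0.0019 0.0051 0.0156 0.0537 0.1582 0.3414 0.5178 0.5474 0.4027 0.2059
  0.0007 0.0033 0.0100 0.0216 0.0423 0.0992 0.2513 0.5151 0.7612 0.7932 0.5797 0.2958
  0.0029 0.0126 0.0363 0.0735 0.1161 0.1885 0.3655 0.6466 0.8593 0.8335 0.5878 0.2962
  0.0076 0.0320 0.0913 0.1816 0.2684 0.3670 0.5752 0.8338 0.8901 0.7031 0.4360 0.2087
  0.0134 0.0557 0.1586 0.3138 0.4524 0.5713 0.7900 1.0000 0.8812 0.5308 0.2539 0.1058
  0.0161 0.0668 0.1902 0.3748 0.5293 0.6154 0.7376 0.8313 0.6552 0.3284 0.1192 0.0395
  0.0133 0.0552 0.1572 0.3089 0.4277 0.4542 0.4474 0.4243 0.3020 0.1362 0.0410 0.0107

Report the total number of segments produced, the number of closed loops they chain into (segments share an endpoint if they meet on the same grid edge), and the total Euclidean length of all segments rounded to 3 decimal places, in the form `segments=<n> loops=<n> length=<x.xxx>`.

cell (0,7): code 0100 → (0.498,8.000)–(1.000,7.503)
cell (0,8): code 1100 → (0.373,9.000)–(0.498,8.000)
cell (0,9): code 1000 → (1.000,9.722)–(0.373,9.000)
cell (1,6): code 0100 → (1.942,7.000)–(2.000,6.973)
cell (1,7): code 1110 → (1.000,7.503)–(1.942,7.000)
cell (1,9): code 1001 → (2.000,9.792)–(1.000,9.722)
cell (2,6): code 0110 → (2.000,6.973)–(3.000,6.247)
cell (2,9): code 1001 → (3.000,9.240)–(2.000,9.792)
cell (3,5): code 0100 → (3.297,6.000)–(4.000,5.310)
cell (3,6): code 1110 → (3.000,6.247)–(3.297,6.000)
cell (3,8): code 1011 → (4.000,8.691)–(3.372,9.000)
cell (3,9): code 0001 → (3.372,9.000)–(3.000,9.240)
cell (4,5): code 0110 → (4.000,5.310)–(5.000,5.193)
cell (4,8): code 1001 → (5.000,8.050)–(4.000,8.691)
cell (5,5): code 0010 → (5.000,5.193)–(5.340,6.000)
cell (5,6): code 0011 → (5.340,6.000)–(5.472,7.000)
cell (5,7): code 0011 → (5.472,7.000)–(5.046,8.000)
cell (5,8): code 0001 → (5.046,8.000)–(5.000,8.050)
total: 18 segments, chained into 1 closed loop(s), length Σ = 14.930906

segments=18 loops=1 length=14.931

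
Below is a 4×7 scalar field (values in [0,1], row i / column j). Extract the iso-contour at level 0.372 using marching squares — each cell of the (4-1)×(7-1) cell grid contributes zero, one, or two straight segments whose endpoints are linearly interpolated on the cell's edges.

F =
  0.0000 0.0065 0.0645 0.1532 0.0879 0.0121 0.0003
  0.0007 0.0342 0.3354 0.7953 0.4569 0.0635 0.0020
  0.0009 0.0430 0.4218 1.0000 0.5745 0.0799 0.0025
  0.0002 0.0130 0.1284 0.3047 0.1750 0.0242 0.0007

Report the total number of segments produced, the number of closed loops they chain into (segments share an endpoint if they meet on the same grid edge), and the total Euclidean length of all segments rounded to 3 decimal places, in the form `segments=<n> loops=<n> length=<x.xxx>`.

cell (0,2): code 0100 → (0.341,3.000)–(1.000,2.080)
cell (0,3): code 1100 → (0.770,4.000)–(0.341,3.000)
cell (0,4): code 1000 → (1.000,4.216)–(0.770,4.000)
cell (1,1): code 0100 → (1.424,2.000)–(2.000,1.869)
cell (1,2): code 1110 → (1.000,2.080)–(1.424,2.000)
cell (1,4): code 1001 → (2.000,4.409)–(1.000,4.216)
cell (2,1): code 0010 → (2.000,1.869)–(2.170,2.000)
cell (2,2): code 0011 → (2.170,2.000)–(2.903,3.000)
cell (2,3): code 0011 → (2.903,3.000)–(2.507,4.000)
cell (2,4): code 0001 → (2.507,4.000)–(2.000,4.409)
total: 10 segments, chained into 1 closed loop(s), length Σ = 7.758693

segments=10 loops=1 length=7.759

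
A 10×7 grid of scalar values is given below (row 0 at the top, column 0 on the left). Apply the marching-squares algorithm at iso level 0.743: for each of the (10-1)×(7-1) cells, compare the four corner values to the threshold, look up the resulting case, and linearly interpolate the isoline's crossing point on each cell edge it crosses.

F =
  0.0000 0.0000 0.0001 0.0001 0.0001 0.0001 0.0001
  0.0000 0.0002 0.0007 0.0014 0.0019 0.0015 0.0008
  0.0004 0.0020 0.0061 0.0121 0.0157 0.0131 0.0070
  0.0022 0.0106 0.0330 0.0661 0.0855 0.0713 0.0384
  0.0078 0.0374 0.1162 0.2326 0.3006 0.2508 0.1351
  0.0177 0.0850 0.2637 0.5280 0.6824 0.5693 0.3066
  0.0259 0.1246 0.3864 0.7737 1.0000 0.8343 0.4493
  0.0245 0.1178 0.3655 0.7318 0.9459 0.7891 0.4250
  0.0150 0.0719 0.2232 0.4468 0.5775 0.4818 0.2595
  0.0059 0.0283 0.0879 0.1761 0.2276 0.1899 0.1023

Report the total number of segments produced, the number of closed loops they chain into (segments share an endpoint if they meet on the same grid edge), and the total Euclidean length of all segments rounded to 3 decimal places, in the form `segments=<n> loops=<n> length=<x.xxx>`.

segments=10 loops=1 length=7.266

cell (5,2): code 0100 → (5.875,3.000)–(6.000,2.921)
cell (5,3): code 1100 → (5.191,4.000)–(5.875,3.000)
cell (5,4): code 1100 → (5.655,5.000)–(5.191,4.000)
cell (5,5): code 1000 → (6.000,5.237)–(5.655,5.000)
cell (6,2): code 0010 → (6.000,2.921)–(6.733,3.000)
cell (6,3): code 0111 → (6.733,3.000)–(7.000,3.052)
cell (6,5): code 1001 → (7.000,5.127)–(6.000,5.237)
cell (7,3): code 0010 → (7.000,3.052)–(7.551,4.000)
cell (7,4): code 0011 → (7.551,4.000)–(7.150,5.000)
cell (7,5): code 0001 → (7.150,5.000)–(7.000,5.127)
total: 10 segments, chained into 1 closed loop(s), length Σ = 7.265757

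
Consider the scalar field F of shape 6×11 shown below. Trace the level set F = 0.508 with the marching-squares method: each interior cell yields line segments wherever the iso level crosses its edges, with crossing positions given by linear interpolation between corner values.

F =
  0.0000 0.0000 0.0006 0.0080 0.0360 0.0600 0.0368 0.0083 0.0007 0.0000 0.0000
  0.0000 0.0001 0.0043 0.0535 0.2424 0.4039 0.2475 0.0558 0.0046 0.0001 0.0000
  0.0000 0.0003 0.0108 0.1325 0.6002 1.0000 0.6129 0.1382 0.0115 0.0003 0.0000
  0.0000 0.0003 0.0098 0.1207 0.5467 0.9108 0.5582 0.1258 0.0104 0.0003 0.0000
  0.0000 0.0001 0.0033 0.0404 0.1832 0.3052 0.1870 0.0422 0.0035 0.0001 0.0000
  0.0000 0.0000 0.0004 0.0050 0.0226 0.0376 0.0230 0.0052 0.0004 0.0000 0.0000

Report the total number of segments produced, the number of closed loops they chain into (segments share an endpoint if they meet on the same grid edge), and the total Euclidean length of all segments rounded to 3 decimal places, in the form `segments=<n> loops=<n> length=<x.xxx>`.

cell (1,3): code 0100 → (1.742,4.000)–(2.000,3.803)
cell (1,4): code 1100 → (1.175,5.000)–(1.742,4.000)
cell (1,5): code 1100 → (1.713,6.000)–(1.175,5.000)
cell (1,6): code 1000 → (2.000,6.221)–(1.713,6.000)
cell (2,3): code 0110 → (2.000,3.803)–(3.000,3.909)
cell (2,6): code 1001 → (3.000,6.116)–(2.000,6.221)
cell (3,3): code 0010 → (3.000,3.909)–(3.106,4.000)
cell (3,4): code 0011 → (3.106,4.000)–(3.665,5.000)
cell (3,5): code 0011 → (3.665,5.000)–(3.135,6.000)
cell (3,6): code 0001 → (3.135,6.000)–(3.000,6.116)
total: 10 segments, chained into 1 closed loop(s), length Σ = 7.578788

segments=10 loops=1 length=7.579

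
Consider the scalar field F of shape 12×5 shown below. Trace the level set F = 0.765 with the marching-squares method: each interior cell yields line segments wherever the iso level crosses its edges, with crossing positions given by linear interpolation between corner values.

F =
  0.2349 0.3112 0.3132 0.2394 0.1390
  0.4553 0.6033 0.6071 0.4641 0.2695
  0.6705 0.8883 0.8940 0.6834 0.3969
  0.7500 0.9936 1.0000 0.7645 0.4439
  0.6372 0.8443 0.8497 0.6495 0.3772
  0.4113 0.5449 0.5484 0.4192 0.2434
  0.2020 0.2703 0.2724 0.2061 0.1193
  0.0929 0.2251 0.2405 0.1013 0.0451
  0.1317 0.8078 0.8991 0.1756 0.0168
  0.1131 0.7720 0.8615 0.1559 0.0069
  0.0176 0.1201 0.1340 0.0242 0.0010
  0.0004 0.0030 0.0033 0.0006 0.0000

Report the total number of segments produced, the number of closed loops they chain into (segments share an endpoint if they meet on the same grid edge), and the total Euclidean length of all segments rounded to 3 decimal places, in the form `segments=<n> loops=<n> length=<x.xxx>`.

cell (1,0): code 0100 → (1.567,1.000)–(2.000,0.434)
cell (1,1): code 1100 → (1.550,2.000)–(1.567,1.000)
cell (1,2): code 1000 → (2.000,2.613)–(1.550,2.000)
cell (2,0): code 0110 → (2.000,0.434)–(3.000,0.062)
cell (2,2): code 1001 → (3.000,2.998)–(2.000,2.613)
cell (3,0): code 0110 → (3.000,0.062)–(4.000,0.617)
cell (3,2): code 1001 → (4.000,2.423)–(3.000,2.998)
cell (4,0): code 0010 → (4.000,0.617)–(4.265,1.000)
cell (4,1): code 0011 → (4.265,1.000)–(4.281,2.000)
cell (4,2): code 0001 → (4.281,2.000)–(4.000,2.423)
cell (7,0): code 0100 → (7.927,1.000)–(8.000,0.937)
cell (7,1): code 1100 → (7.796,2.000)–(7.927,1.000)
cell (7,2): code 1000 → (8.000,2.185)–(7.796,2.000)
cell (8,0): code 0110 → (8.000,0.937)–(9.000,0.989)
cell (8,2): code 1001 → (9.000,2.137)–(8.000,2.185)
cell (9,0): code 0010 → (9.000,0.989)–(9.011,1.000)
cell (9,1): code 0011 → (9.011,1.000)–(9.133,2.000)
cell (9,2): code 0001 → (9.133,2.000)–(9.000,2.137)
total: 18 segments, chained into 2 closed loop(s), length Σ = 13.478611

segments=18 loops=2 length=13.479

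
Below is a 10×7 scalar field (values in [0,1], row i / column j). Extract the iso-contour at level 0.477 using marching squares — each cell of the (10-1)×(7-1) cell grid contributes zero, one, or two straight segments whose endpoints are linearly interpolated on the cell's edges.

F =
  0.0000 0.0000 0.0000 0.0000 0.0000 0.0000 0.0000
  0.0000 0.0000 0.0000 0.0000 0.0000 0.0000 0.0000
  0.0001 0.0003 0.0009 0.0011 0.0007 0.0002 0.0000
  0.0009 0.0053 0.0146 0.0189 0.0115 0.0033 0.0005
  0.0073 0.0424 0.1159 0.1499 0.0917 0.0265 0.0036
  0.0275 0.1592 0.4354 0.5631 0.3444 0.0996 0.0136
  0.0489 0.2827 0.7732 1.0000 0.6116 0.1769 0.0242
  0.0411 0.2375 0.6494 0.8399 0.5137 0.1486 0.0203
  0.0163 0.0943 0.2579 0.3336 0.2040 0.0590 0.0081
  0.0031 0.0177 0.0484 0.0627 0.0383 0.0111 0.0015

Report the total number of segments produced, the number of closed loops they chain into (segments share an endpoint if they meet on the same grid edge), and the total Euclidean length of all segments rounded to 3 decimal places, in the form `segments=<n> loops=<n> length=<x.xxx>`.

cell (4,2): code 0100 → (4.792,3.000)–(5.000,2.326)
cell (4,3): code 1000 → (5.000,3.394)–(4.792,3.000)
cell (5,1): code 0100 → (5.123,2.000)–(6.000,1.396)
cell (5,2): code 1110 → (5.000,2.326)–(5.123,2.000)
cell (5,3): code 1101 → (5.496,4.000)–(5.000,3.394)
cell (5,4): code 1000 → (6.000,4.310)–(5.496,4.000)
cell (6,1): code 0110 → (6.000,1.396)–(7.000,1.581)
cell (6,4): code 1001 → (7.000,4.101)–(6.000,4.310)
cell (7,1): code 0010 → (7.000,1.581)–(7.440,2.000)
cell (7,2): code 0011 → (7.440,2.000)–(7.717,3.000)
cell (7,3): code 0011 → (7.717,3.000)–(7.119,4.000)
cell (7,4): code 0001 → (7.119,4.000)–(7.000,4.101)
total: 12 segments, chained into 1 closed loop(s), length Σ = 8.943261

segments=12 loops=1 length=8.943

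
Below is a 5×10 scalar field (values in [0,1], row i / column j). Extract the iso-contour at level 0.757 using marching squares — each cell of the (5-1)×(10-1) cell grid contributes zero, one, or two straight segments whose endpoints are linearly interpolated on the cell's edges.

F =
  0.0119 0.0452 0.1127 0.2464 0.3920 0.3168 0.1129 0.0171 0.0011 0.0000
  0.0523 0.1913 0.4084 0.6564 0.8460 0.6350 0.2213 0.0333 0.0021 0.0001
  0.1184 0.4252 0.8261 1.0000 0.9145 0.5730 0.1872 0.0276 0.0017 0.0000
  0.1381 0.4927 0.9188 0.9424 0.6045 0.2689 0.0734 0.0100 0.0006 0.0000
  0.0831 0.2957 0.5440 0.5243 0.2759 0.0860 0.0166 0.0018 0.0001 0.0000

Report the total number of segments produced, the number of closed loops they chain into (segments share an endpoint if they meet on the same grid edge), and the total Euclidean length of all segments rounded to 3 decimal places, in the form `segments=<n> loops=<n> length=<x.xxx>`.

segments=12 loops=1 length=8.612

cell (0,3): code 0100 → (0.804,4.000)–(1.000,3.531)
cell (0,4): code 1000 → (1.000,4.422)–(0.804,4.000)
cell (1,1): code 0100 → (1.835,2.000)–(2.000,1.828)
cell (1,2): code 1100 → (1.293,3.000)–(1.835,2.000)
cell (1,3): code 1110 → (1.000,3.531)–(1.293,3.000)
cell (1,4): code 1001 → (2.000,4.461)–(1.000,4.422)
cell (2,1): code 0110 → (2.000,1.828)–(3.000,1.620)
cell (2,3): code 1011 → (3.000,3.549)–(2.508,4.000)
cell (2,4): code 0001 → (2.508,4.000)–(2.000,4.461)
cell (3,1): code 0010 → (3.000,1.620)–(3.432,2.000)
cell (3,2): code 0011 → (3.432,2.000)–(3.443,3.000)
cell (3,3): code 0001 → (3.443,3.000)–(3.000,3.549)
total: 12 segments, chained into 1 closed loop(s), length Σ = 8.612377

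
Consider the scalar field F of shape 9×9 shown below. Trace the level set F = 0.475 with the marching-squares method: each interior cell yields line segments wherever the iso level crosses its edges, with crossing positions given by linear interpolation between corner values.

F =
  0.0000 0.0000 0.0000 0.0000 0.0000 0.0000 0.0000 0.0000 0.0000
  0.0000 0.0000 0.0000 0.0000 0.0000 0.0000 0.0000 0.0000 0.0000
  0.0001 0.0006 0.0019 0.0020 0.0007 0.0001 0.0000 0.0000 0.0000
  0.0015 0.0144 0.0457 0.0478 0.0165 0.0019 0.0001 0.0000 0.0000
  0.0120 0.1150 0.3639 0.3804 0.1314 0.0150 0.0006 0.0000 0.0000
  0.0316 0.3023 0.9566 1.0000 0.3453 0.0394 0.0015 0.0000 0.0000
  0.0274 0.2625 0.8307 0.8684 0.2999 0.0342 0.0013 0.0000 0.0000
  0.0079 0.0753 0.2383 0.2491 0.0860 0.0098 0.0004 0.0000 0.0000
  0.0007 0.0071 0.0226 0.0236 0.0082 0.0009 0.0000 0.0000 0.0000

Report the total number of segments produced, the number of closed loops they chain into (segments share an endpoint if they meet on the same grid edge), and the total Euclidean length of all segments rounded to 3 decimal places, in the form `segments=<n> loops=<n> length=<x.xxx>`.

cell (4,1): code 0100 → (4.187,2.000)–(5.000,1.264)
cell (4,2): code 1100 → (4.153,3.000)–(4.187,2.000)
cell (4,3): code 1000 → (5.000,3.802)–(4.153,3.000)
cell (5,1): code 0110 → (5.000,1.264)–(6.000,1.374)
cell (5,3): code 1001 → (6.000,3.692)–(5.000,3.802)
cell (6,1): code 0010 → (6.000,1.374)–(6.600,2.000)
cell (6,2): code 0011 → (6.600,2.000)–(6.635,3.000)
cell (6,3): code 0001 → (6.635,3.000)–(6.000,3.692)
total: 8 segments, chained into 1 closed loop(s), length Σ = 8.083016

segments=8 loops=1 length=8.083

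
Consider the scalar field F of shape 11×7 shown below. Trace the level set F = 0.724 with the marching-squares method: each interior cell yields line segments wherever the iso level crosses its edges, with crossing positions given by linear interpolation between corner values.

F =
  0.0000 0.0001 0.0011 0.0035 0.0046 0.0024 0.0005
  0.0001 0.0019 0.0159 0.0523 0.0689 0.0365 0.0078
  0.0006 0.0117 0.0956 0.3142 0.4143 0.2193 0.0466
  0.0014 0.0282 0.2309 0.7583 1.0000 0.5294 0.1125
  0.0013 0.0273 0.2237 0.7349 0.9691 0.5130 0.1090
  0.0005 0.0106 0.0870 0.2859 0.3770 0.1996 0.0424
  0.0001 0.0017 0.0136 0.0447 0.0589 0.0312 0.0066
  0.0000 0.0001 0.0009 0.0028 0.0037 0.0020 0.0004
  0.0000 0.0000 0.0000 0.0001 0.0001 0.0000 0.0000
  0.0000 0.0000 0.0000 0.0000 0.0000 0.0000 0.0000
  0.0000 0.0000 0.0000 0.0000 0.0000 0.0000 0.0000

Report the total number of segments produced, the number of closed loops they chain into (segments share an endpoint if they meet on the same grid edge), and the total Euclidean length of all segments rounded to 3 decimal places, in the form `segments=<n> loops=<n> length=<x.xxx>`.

cell (2,2): code 0100 → (2.923,3.000)–(3.000,2.935)
cell (2,3): code 1100 → (2.529,4.000)–(2.923,3.000)
cell (2,4): code 1000 → (3.000,4.586)–(2.529,4.000)
cell (3,2): code 0110 → (3.000,2.935)–(4.000,2.979)
cell (3,4): code 1001 → (4.000,4.537)–(3.000,4.586)
cell (4,2): code 0010 → (4.000,2.979)–(4.024,3.000)
cell (4,3): code 0011 → (4.024,3.000)–(4.414,4.000)
cell (4,4): code 0001 → (4.414,4.000)–(4.000,4.537)
total: 8 segments, chained into 1 closed loop(s), length Σ = 5.714176

segments=8 loops=1 length=5.714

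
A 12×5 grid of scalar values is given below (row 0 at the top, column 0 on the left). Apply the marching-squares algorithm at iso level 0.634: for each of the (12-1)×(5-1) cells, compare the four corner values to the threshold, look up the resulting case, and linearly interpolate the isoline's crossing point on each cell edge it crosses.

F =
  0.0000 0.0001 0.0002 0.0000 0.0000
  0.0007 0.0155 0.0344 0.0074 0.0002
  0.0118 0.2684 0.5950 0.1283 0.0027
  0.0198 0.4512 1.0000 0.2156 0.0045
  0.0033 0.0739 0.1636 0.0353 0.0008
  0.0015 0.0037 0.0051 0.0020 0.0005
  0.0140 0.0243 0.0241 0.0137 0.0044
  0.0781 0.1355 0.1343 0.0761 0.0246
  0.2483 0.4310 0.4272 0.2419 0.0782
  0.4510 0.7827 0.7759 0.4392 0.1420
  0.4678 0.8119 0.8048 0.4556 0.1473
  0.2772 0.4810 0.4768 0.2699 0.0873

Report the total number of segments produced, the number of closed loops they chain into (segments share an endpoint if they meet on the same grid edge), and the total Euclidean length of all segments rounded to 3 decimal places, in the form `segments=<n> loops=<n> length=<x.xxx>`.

segments=12 loops=2 length=10.245

cell (2,1): code 0100 → (2.096,2.000)–(3.000,1.333)
cell (2,2): code 1000 → (3.000,2.467)–(2.096,2.000)
cell (3,1): code 0010 → (3.000,1.333)–(3.438,2.000)
cell (3,2): code 0001 → (3.438,2.000)–(3.000,2.467)
cell (8,0): code 0100 → (8.577,1.000)–(9.000,0.552)
cell (8,1): code 1100 → (8.593,2.000)–(8.577,1.000)
cell (8,2): code 1000 → (9.000,2.421)–(8.593,2.000)
cell (9,0): code 0110 → (9.000,0.552)–(10.000,0.483)
cell (9,2): code 1001 → (10.000,2.489)–(9.000,2.421)
cell (10,0): code 0010 → (10.000,0.483)–(10.538,1.000)
cell (10,1): code 0011 → (10.538,1.000)–(10.521,2.000)
cell (10,2): code 0001 → (10.521,2.000)–(10.000,2.489)
total: 12 segments, chained into 2 closed loop(s), length Σ = 10.244816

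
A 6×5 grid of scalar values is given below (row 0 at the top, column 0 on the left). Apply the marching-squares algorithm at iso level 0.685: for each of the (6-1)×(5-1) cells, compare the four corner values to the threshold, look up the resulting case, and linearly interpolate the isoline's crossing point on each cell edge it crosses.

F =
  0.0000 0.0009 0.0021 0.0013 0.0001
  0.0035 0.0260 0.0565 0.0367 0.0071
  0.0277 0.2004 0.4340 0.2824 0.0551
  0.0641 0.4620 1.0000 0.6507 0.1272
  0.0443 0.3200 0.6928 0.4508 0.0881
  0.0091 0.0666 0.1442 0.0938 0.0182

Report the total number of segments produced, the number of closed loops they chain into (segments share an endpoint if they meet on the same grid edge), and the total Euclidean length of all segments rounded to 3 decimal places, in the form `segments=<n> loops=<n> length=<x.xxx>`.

segments=6 loops=1 length=4.402

cell (2,1): code 0100 → (2.443,2.000)–(3.000,1.414)
cell (2,2): code 1000 → (3.000,2.902)–(2.443,2.000)
cell (3,1): code 0110 → (3.000,1.414)–(4.000,1.979)
cell (3,2): code 1001 → (4.000,2.032)–(3.000,2.902)
cell (4,1): code 0010 → (4.000,1.979)–(4.014,2.000)
cell (4,2): code 0001 → (4.014,2.000)–(4.000,2.032)
total: 6 segments, chained into 1 closed loop(s), length Σ = 4.401605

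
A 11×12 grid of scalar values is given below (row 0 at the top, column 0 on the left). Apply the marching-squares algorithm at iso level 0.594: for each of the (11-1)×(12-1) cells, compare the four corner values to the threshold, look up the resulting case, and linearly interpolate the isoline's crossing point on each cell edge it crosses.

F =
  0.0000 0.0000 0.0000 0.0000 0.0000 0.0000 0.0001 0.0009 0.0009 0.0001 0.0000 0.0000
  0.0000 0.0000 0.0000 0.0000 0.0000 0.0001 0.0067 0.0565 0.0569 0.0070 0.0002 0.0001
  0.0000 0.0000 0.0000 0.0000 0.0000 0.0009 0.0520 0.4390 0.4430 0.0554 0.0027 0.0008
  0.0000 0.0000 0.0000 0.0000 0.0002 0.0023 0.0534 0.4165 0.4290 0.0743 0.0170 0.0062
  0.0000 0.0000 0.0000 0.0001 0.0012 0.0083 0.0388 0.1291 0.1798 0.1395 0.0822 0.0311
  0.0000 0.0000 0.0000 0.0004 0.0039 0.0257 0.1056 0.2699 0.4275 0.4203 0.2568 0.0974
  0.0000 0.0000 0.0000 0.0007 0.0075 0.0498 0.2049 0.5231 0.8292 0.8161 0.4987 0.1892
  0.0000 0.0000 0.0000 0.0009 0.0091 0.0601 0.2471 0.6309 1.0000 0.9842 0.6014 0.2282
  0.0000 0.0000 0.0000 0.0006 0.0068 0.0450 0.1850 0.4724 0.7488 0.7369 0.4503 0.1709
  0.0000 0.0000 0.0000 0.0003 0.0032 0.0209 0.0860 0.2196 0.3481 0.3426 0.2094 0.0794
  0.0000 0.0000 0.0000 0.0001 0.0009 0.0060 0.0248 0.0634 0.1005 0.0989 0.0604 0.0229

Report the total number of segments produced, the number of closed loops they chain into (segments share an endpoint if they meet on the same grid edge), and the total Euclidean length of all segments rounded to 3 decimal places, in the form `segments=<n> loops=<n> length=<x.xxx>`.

cell (5,7): code 0100 → (5.414,8.000)–(6.000,7.232)
cell (5,8): code 1100 → (5.439,9.000)–(5.414,8.000)
cell (5,9): code 1000 → (6.000,9.700)–(5.439,9.000)
cell (6,6): code 0100 → (6.658,7.000)–(7.000,6.904)
cell (6,7): code 1110 → (6.000,7.232)–(6.658,7.000)
cell (6,9): code 1101 → (6.928,10.000)–(6.000,9.700)
cell (6,10): code 1000 → (7.000,10.020)–(6.928,10.000)
cell (7,6): code 0010 → (7.000,6.904)–(7.233,7.000)
cell (7,7): code 0111 → (7.233,7.000)–(8.000,7.440)
cell (7,9): code 1011 → (8.000,9.499)–(7.049,10.000)
cell (7,10): code 0001 → (7.049,10.000)–(7.000,10.020)
cell (8,7): code 0010 → (8.000,7.440)–(8.386,8.000)
cell (8,8): code 0011 → (8.386,8.000)–(8.362,9.000)
cell (8,9): code 0001 → (8.362,9.000)–(8.000,9.499)
total: 14 segments, chained into 1 closed loop(s), length Σ = 9.527437

segments=14 loops=1 length=9.527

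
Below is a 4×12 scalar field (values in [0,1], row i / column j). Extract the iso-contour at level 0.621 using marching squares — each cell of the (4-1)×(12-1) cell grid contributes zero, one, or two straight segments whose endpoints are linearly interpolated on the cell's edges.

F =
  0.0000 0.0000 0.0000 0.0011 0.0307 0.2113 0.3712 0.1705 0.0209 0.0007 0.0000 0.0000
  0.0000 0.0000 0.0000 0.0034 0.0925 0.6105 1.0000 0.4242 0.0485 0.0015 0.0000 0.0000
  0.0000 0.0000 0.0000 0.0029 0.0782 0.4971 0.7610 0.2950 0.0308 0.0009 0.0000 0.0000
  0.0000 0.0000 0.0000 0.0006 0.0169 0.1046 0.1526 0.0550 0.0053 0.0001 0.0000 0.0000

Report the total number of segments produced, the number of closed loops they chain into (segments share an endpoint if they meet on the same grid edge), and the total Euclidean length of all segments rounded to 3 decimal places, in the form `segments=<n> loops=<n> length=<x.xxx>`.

cell (0,5): code 0100 → (0.397,6.000)–(1.000,5.027)
cell (0,6): code 1000 → (1.000,6.658)–(0.397,6.000)
cell (1,5): code 0110 → (1.000,5.027)–(2.000,5.469)
cell (1,6): code 1001 → (2.000,6.300)–(1.000,6.658)
cell (2,5): code 0010 → (2.000,5.469)–(2.230,6.000)
cell (2,6): code 0001 → (2.230,6.000)–(2.000,6.300)
total: 6 segments, chained into 1 closed loop(s), length Σ = 5.149400

segments=6 loops=1 length=5.149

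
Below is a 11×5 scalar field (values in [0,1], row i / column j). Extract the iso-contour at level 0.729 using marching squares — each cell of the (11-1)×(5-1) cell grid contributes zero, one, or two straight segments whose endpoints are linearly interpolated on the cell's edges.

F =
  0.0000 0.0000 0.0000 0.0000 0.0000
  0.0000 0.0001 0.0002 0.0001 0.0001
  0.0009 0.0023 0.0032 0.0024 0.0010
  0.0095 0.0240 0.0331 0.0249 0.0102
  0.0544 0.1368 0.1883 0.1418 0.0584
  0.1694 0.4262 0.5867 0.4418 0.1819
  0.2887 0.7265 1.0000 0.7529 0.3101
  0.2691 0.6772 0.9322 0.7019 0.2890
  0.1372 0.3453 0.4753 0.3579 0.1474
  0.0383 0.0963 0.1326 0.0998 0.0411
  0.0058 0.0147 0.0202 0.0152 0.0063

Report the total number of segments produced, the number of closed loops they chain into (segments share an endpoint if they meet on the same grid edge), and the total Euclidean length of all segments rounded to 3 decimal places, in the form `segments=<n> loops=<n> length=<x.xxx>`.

segments=8 loops=1 length=6.373

cell (5,1): code 0100 → (5.344,2.000)–(6.000,1.009)
cell (5,2): code 1100 → (5.923,3.000)–(5.344,2.000)
cell (5,3): code 1000 → (6.000,3.054)–(5.923,3.000)
cell (6,1): code 0110 → (6.000,1.009)–(7.000,1.203)
cell (6,2): code 1011 → (7.000,2.882)–(6.469,3.000)
cell (6,3): code 0001 → (6.469,3.000)–(6.000,3.054)
cell (7,1): code 0010 → (7.000,1.203)–(7.445,2.000)
cell (7,2): code 0001 → (7.445,2.000)–(7.000,2.882)
total: 8 segments, chained into 1 closed loop(s), length Σ = 6.372778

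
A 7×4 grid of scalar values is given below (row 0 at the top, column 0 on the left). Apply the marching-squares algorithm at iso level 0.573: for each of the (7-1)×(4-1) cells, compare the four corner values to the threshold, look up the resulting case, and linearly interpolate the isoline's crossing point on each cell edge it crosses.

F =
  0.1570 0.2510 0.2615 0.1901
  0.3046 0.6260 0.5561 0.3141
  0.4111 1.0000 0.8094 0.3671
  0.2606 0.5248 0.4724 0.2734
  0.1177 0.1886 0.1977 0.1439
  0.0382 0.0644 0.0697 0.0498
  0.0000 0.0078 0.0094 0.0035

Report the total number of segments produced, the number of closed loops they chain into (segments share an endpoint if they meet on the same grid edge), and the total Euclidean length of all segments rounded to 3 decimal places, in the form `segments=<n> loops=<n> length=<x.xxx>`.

cell (0,0): code 0100 → (0.859,1.000)–(1.000,0.835)
cell (0,1): code 1000 → (1.000,1.758)–(0.859,1.000)
cell (1,0): code 0110 → (1.000,0.835)–(2.000,0.275)
cell (1,1): code 1101 → (1.067,2.000)–(1.000,1.758)
cell (1,2): code 1000 → (2.000,2.534)–(1.067,2.000)
cell (2,0): code 0010 → (2.000,0.275)–(2.899,1.000)
cell (2,1): code 0011 → (2.899,1.000)–(2.701,2.000)
cell (2,2): code 0001 → (2.701,2.000)–(2.000,2.534)
total: 8 segments, chained into 1 closed loop(s), length Σ = 6.516746

segments=8 loops=1 length=6.517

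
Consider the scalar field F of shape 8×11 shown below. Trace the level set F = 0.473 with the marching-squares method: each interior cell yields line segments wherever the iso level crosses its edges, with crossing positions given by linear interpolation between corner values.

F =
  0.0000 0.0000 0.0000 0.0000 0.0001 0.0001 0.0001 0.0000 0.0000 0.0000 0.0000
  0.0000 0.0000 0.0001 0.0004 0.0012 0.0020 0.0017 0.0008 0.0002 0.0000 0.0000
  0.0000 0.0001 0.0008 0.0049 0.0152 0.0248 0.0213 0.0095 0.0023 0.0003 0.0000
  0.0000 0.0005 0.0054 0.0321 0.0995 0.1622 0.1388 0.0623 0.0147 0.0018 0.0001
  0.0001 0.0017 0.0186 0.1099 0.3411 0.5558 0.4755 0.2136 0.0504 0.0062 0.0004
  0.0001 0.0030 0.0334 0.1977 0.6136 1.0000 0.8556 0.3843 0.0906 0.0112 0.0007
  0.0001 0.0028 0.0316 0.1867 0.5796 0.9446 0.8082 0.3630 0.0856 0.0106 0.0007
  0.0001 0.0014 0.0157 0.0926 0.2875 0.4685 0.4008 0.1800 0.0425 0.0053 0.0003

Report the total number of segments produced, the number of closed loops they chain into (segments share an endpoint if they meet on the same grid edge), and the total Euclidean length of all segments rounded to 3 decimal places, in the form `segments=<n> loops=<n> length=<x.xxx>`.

segments=12 loops=1 length=9.920

cell (3,4): code 0100 → (3.790,5.000)–(4.000,4.614)
cell (3,5): code 1100 → (3.993,6.000)–(3.790,5.000)
cell (3,6): code 1000 → (4.000,6.010)–(3.993,6.000)
cell (4,3): code 0100 → (4.484,4.000)–(5.000,3.662)
cell (4,4): code 1110 → (4.000,4.614)–(4.484,4.000)
cell (4,6): code 1001 → (5.000,6.812)–(4.000,6.010)
cell (5,3): code 0110 → (5.000,3.662)–(6.000,3.729)
cell (5,6): code 1001 → (6.000,6.753)–(5.000,6.812)
cell (6,3): code 0010 → (6.000,3.729)–(6.365,4.000)
cell (6,4): code 0011 → (6.365,4.000)–(6.991,5.000)
cell (6,5): code 0011 → (6.991,5.000)–(6.823,6.000)
cell (6,6): code 0001 → (6.823,6.000)–(6.000,6.753)
total: 12 segments, chained into 1 closed loop(s), length Σ = 9.920310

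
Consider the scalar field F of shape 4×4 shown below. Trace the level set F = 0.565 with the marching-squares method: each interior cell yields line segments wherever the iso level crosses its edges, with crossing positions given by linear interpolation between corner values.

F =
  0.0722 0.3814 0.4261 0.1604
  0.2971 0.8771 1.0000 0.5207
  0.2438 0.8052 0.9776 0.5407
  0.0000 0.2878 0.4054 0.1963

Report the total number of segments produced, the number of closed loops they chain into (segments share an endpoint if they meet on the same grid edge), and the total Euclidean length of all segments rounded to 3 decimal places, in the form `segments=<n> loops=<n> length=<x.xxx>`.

segments=8 loops=1 length=7.878

cell (0,0): code 0100 → (0.370,1.000)–(1.000,0.462)
cell (0,1): code 1100 → (0.242,2.000)–(0.370,1.000)
cell (0,2): code 1000 → (1.000,2.908)–(0.242,2.000)
cell (1,0): code 0110 → (1.000,0.462)–(2.000,0.572)
cell (1,2): code 1001 → (2.000,2.944)–(1.000,2.908)
cell (2,0): code 0010 → (2.000,0.572)–(2.464,1.000)
cell (2,1): code 0011 → (2.464,1.000)–(2.721,2.000)
cell (2,2): code 0001 → (2.721,2.000)–(2.000,2.944)
total: 8 segments, chained into 1 closed loop(s), length Σ = 7.877619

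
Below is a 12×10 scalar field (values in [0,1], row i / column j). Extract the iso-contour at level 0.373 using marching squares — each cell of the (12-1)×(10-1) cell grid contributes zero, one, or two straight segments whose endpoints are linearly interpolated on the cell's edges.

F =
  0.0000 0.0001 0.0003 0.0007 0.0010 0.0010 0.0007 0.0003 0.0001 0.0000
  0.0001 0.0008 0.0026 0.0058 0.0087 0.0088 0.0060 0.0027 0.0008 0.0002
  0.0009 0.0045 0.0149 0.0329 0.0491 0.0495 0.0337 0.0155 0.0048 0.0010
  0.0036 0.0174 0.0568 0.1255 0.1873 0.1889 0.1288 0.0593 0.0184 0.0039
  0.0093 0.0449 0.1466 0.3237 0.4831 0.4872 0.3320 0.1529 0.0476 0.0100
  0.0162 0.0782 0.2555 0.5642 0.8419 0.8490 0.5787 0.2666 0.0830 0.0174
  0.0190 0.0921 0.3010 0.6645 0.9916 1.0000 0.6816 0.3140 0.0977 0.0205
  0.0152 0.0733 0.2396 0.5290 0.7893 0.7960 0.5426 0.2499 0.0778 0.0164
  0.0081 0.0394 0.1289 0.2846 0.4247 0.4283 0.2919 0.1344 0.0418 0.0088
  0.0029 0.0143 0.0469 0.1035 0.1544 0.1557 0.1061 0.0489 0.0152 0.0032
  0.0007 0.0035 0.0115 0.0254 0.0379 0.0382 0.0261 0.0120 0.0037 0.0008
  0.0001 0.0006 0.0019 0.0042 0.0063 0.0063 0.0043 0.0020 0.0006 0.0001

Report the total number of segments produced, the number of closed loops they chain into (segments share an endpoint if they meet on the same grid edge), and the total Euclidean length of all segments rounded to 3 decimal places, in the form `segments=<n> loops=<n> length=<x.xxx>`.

segments=18 loops=1 length=14.467

cell (3,3): code 0100 → (3.628,4.000)–(4.000,3.309)
cell (3,4): code 1100 → (3.617,5.000)–(3.628,4.000)
cell (3,5): code 1000 → (4.000,5.736)–(3.617,5.000)
cell (4,2): code 0100 → (4.205,3.000)–(5.000,2.381)
cell (4,3): code 1110 → (4.000,3.309)–(4.205,3.000)
cell (4,5): code 1101 → (4.166,6.000)–(4.000,5.736)
cell (4,6): code 1000 → (5.000,6.659)–(4.166,6.000)
cell (5,2): code 0110 → (5.000,2.381)–(6.000,2.198)
cell (5,6): code 1001 → (6.000,6.839)–(5.000,6.659)
cell (6,2): code 0110 → (6.000,2.198)–(7.000,2.461)
cell (6,6): code 1001 → (7.000,6.579)–(6.000,6.839)
cell (7,2): code 0010 → (7.000,2.461)–(7.638,3.000)
cell (7,3): code 0111 → (7.638,3.000)–(8.000,3.631)
cell (7,5): code 1011 → (8.000,5.405)–(7.677,6.000)
cell (7,6): code 0001 → (7.677,6.000)–(7.000,6.579)
cell (8,3): code 0010 → (8.000,3.631)–(8.191,4.000)
cell (8,4): code 0011 → (8.191,4.000)–(8.203,5.000)
cell (8,5): code 0001 → (8.203,5.000)–(8.000,5.405)
total: 18 segments, chained into 1 closed loop(s), length Σ = 14.467267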